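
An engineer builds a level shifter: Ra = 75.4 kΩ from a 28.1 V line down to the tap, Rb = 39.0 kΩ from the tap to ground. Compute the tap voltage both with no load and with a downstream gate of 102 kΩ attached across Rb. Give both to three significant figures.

Open-circuit: V = 28.1 × 39.0/(75.4 + 39.0) = 9.58 V.
With the load, Rb becomes Rb‖R_L = 28.21 kΩ, so V = 28.1 × 28.21/103.6 = 7.65 V.

Unloaded: 9.58 V; loaded: 7.65 V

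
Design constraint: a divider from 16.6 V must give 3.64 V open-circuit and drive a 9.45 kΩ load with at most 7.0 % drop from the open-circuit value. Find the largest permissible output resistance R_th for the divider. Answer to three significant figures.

R_th ≤ 711 Ω

Loading drop = R_th/(R_th + R_L) ≤ 0.0700, so R_th ≤ R_L · ε/(1−ε) = 9.45 kΩ × 0.0700/0.9300 = 711 Ω.
(Any R1, R2 with R2/(R1+R2) = 0.219 and R1‖R2 ≤ 711 Ω will meet the spec.)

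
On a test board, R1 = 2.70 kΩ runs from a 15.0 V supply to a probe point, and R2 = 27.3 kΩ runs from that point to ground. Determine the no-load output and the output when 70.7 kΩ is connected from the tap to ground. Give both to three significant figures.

Open-circuit: V = 15.0 × 27.3/(2.70 + 27.3) = 13.7 V.
With the load, R2 becomes R2‖R_L = 19.70 kΩ, so V = 15.0 × 19.70/22.39 = 13.2 V.

Unloaded: 13.7 V; loaded: 13.2 V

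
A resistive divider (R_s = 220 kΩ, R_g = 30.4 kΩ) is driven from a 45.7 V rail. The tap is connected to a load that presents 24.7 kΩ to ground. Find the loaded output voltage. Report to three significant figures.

V_out ≈ 2.67 V

The load sits in parallel with R_g: R_g‖R_L = (30.4 × 24.7) / (30.4 + 24.7) = 13.63 kΩ.
V_out = 45.7 × 13.63 / (220 + 13.63) = 45.7 × 13.63/233.6 = 2.67 V.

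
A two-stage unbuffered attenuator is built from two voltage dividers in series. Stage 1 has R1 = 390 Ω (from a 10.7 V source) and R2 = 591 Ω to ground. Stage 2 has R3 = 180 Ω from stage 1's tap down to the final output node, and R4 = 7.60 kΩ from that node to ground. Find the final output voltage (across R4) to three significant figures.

Stage 2 presents R3+R4 = 7780 Ω as a load on stage 1's tap.
Stage 1's lower leg becomes R2‖(R3+R4) = 549.3 Ω, so V_mid = 10.7 × 549.3/939.3 = 6.257 V.
Stage 2 is itself unloaded: V_out = V_mid × R4/(R3+R4) = 6.257 × 7600/7780 = 6.11 V.

V_out ≈ 6.11 V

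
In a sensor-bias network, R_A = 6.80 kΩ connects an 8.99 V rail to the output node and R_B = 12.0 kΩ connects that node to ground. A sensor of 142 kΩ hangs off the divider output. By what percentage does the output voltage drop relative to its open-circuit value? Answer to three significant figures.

The divider's output (Thévenin) resistance is R_A‖R_B = 4.340 kΩ.
Fractional drop under load = R_th/(R_th + R_L) = 4.340 / (4.340 + 142) = 0.02966.
So the output falls by 2.97 %.

2.97 %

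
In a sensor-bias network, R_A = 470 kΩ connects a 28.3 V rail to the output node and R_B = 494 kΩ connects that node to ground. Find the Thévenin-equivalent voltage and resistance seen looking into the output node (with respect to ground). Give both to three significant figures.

V_th = 14.5 V, R_th = 241 kΩ

V_th is the open-circuit tap voltage: 28.3 × 494/(470 + 494) = 14.5 V.
With the supply zeroed, R_A and R_B appear in parallel from the tap: R_th = R_A‖R_B = (470 × 494)/964.0 = 241 kΩ.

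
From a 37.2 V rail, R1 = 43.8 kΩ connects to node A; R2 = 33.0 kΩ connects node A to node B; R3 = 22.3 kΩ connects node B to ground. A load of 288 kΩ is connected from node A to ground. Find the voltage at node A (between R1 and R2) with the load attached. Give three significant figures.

V ≈ 19.1 V

Below node A the series string R2+R3 = 55.30 kΩ sits in parallel with the 288 kΩ load: 46.39 kΩ.
V_A = 37.2 × 46.39/(43.8 + 46.39) = 19.1 V.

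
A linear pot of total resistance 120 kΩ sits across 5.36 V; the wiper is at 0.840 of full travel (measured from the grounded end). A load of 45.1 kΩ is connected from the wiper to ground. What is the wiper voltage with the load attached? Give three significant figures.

The wiper splits the pot into (1−α)R = 19.20 kΩ above and αR = 100.8 kΩ below.
Lower section ‖ load = 31.16 kΩ.
V_wiper = 5.36 × 31.16/(19.20 + 31.16) = 3.32 V.

V ≈ 3.32 V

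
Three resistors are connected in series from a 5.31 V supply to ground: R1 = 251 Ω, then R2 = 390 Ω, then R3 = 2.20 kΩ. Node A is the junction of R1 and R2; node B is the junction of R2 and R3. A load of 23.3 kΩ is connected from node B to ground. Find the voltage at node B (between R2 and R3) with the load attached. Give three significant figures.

At node B, R3 is in parallel with the load: R3‖R_L = 2010 Ω.
Below node A the resistance is R2 + (R3‖R_L) = 2400 Ω, so V_A = 5.31 × 2400/2651 = 4.807 V.
Then V_B = V_A × (R3‖R_L)/(R2 + R3‖R_L) = 4.807 × 2010/2400 = 4.03 V.

V ≈ 4.03 V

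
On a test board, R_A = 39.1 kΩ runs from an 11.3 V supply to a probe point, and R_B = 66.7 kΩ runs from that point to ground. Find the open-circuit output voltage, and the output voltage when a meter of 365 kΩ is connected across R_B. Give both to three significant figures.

Open-circuit: V = 11.3 × 66.7/(39.1 + 66.7) = 7.12 V.
With the load, R_B becomes R_B‖R_L = 56.39 kΩ, so V = 11.3 × 56.39/95.49 = 6.67 V.

Unloaded: 7.12 V; loaded: 6.67 V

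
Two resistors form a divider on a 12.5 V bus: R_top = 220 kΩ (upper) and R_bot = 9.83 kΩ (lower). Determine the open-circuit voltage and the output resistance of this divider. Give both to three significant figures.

V_th = 0.535 V, R_th = 9.41 kΩ

V_th is the open-circuit tap voltage: 12.5 × 9.83/(220 + 9.83) = 0.535 V.
With the supply zeroed, R_top and R_bot appear in parallel from the tap: R_th = R_top‖R_bot = (220 × 9.83)/229.8 = 9.41 kΩ.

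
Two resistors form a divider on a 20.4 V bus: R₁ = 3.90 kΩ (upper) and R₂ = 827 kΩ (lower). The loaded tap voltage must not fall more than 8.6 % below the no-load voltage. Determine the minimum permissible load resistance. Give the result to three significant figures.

Output resistance R_th = R₁‖R₂ = (3.90 × 827)/830.9 = 3.882 kΩ.
The fractional drop is R_th/(R_th + R_L); requiring this ≤ 0.0860 gives R_L ≥ R_th(1/0.0860 − 1) = 3.882 × 10.63 = 41.3 kΩ.

R_L(min) ≈ 41.3 kΩ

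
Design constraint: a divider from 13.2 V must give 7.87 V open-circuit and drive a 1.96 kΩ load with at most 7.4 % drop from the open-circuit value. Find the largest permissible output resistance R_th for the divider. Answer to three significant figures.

Loading drop = R_th/(R_th + R_L) ≤ 0.0740, so R_th ≤ R_L · ε/(1−ε) = 1.96 kΩ × 0.0740/0.9260 = 157 Ω.
(Any R1, R2 with R2/(R1+R2) = 0.596 and R1‖R2 ≤ 157 Ω will meet the spec.)

R_th ≤ 157 Ω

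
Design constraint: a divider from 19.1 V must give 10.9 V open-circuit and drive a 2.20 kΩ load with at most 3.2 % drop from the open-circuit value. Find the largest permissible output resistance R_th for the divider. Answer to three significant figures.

Loading drop = R_th/(R_th + R_L) ≤ 0.0320, so R_th ≤ R_L · ε/(1−ε) = 2.20 kΩ × 0.0320/0.9680 = 72.7 Ω.

R_th ≤ 72.7 Ω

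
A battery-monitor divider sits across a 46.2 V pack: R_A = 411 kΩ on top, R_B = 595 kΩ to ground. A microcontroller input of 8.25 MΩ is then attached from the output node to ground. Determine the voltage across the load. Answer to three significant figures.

V_out ≈ 26.5 V

The load sits in parallel with R_B: R_B‖R_L = (595 × 8250) / (595 + 8250) = 555.0 kΩ.
V_out = 46.2 × 555.0 / (411 + 555.0) = 46.2 × 555.0/966.0 = 26.5 V.
(Unloaded it would have been 27.3 V.)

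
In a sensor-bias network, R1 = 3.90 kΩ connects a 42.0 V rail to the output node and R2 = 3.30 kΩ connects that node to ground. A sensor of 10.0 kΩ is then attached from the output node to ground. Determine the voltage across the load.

The load sits in parallel with R2: R2‖R_L = (3.30 × 10.0) / (3.30 + 10.0) = 2.481 kΩ.
V_out = 42.0 × 2.481 / (3.90 + 2.481) = 42.0 × 2.481/6.381 = 16.3 V.
(Unloaded it would have been 19.2 V.)

V_out ≈ 16.3 V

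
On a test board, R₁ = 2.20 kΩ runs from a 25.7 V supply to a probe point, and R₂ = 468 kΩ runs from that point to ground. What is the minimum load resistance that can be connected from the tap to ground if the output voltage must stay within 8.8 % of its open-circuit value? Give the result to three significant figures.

R_L(min) ≈ 22.7 kΩ

Output resistance R_th = R₁‖R₂ = (2.20 × 468)/470.2 = 2.190 kΩ.
The fractional drop is R_th/(R_th + R_L); requiring this ≤ 0.0880 gives R_L ≥ R_th(1/0.0880 − 1) = 2.190 × 10.36 = 22.7 kΩ.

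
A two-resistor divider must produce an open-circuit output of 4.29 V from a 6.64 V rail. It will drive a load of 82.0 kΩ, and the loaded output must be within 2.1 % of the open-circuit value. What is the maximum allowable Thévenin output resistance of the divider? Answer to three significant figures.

Loading drop = R_th/(R_th + R_L) ≤ 0.0210, so R_th ≤ R_L · ε/(1−ε) = 82.0 kΩ × 0.0210/0.9790 = 1.76 kΩ.
(Any R1, R2 with R2/(R1+R2) = 0.646 and R1‖R2 ≤ 1.76 kΩ will meet the spec.)

R_th ≤ 1.76 kΩ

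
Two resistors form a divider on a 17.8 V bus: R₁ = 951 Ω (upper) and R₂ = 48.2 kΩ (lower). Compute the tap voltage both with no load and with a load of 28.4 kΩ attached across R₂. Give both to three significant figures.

Open-circuit: V = 17.8 × 48200/(951 + 48200) = 17.5 V.
With the load, R₂ becomes R₂‖R_L = 17870 Ω, so V = 17.8 × 17870/18820 = 16.9 V.

Unloaded: 17.5 V; loaded: 16.9 V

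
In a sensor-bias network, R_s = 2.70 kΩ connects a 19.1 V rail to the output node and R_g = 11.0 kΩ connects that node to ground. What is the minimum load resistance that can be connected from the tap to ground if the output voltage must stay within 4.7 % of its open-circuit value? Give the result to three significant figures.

Output resistance R_th = R_s‖R_g = (2.70 × 11.0)/13.70 = 2.168 kΩ.
The fractional drop is R_th/(R_th + R_L); requiring this ≤ 0.0470 gives R_L ≥ R_th(1/0.0470 − 1) = 2.168 × 20.28 = 44.0 kΩ.

R_L(min) ≈ 44.0 kΩ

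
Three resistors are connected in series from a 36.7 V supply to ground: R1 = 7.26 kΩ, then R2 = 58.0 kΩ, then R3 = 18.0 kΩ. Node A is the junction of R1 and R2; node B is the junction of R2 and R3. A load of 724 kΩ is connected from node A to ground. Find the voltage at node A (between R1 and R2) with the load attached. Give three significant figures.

V ≈ 33.2 V

Below node A the series string R2+R3 = 76.00 kΩ sits in parallel with the 724 kΩ load: 68.78 kΩ.
V_A = 36.7 × 68.78/(7.26 + 68.78) = 33.2 V.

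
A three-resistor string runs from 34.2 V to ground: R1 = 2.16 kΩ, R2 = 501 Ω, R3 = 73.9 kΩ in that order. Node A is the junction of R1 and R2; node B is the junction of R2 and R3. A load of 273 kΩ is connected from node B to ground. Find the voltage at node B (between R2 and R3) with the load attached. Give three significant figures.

V ≈ 32.7 V

At node B, R3 is in parallel with the load: R3‖R_L = 58160 Ω.
Below node A the resistance is R2 + (R3‖R_L) = 58660 Ω, so V_A = 34.2 × 58660/60820 = 32.99 V.
Then V_B = V_A × (R3‖R_L)/(R2 + R3‖R_L) = 32.99 × 58160/58660 = 32.7 V.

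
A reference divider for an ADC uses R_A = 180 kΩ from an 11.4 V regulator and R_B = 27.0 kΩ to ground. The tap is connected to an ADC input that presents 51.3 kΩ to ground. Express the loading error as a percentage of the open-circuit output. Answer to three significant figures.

31.4 %

The divider's output (Thévenin) resistance is R_A‖R_B = 23.48 kΩ.
Fractional drop under load = R_th/(R_th + R_L) = 23.48 / (23.48 + 51.3) = 0.3140.
So the output falls by 31.4 %.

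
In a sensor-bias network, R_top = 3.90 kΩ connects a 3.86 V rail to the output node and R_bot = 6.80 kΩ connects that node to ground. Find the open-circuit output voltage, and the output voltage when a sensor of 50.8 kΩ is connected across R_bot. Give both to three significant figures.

Unloaded: 2.45 V; loaded: 2.34 V

Open-circuit: V = 3.86 × 6.80/(3.90 + 6.80) = 2.45 V.
With the load, R_bot becomes R_bot‖R_L = 5.997 kΩ, so V = 3.86 × 5.997/9.897 = 2.34 V.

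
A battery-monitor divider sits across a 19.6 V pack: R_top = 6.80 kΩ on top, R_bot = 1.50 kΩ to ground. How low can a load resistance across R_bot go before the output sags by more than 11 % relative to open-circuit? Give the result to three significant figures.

R_L(min) ≈ 9.94 kΩ

Output resistance R_th = R_top‖R_bot = (6.80 × 1.50)/8.300 = 1.229 kΩ.
The fractional drop is R_th/(R_th + R_L); requiring this ≤ 0.110 gives R_L ≥ R_th(1/0.110 − 1) = 1.229 × 8.091 = 9.94 kΩ.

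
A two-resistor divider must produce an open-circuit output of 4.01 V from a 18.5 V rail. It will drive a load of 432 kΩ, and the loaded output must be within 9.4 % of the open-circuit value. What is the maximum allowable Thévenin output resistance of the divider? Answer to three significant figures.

Loading drop = R_th/(R_th + R_L) ≤ 0.0940, so R_th ≤ R_L · ε/(1−ε) = 432 kΩ × 0.0940/0.9060 = 44.8 kΩ.
(Any R1, R2 with R2/(R1+R2) = 0.217 and R1‖R2 ≤ 44.8 kΩ will meet the spec.)

R_th ≤ 44.8 kΩ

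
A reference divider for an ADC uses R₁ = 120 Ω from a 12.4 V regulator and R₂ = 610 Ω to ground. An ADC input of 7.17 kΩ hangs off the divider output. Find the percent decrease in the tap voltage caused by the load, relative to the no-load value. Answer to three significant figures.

The divider's output (Thévenin) resistance is R₁‖R₂ = 100.3 Ω.
Fractional drop under load = R_th/(R_th + R_L) = 100.3 / (100.3 + 7170) = 0.01379.
So the output falls by 1.38 %.

1.38 %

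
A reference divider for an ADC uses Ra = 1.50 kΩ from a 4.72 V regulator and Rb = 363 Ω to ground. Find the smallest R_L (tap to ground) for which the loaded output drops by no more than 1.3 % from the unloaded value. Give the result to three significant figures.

Output resistance R_th = Ra‖Rb = (1500 × 363)/1863 = 292.3 Ω.
The fractional drop is R_th/(R_th + R_L); requiring this ≤ 0.0130 gives R_L ≥ R_th(1/0.0130 − 1) = 292.3 × 75.92 = 22.2 kΩ.

R_L(min) ≈ 22.2 kΩ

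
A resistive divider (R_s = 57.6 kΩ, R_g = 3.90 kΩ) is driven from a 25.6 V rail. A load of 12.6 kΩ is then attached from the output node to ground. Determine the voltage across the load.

V_out ≈ 1.26 V

The load sits in parallel with R_g: R_g‖R_L = (3.90 × 12.6) / (3.90 + 12.6) = 2.978 kΩ.
V_out = 25.6 × 2.978 / (57.6 + 2.978) = 25.6 × 2.978/60.58 = 1.26 V.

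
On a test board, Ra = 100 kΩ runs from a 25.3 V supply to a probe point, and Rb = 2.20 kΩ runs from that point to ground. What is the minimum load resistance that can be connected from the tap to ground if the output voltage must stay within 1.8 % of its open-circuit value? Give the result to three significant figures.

Output resistance R_th = Ra‖Rb = (100 × 2.20)/102.2 = 2.153 kΩ.
The fractional drop is R_th/(R_th + R_L); requiring this ≤ 0.0180 gives R_L ≥ R_th(1/0.0180 − 1) = 2.153 × 54.56 = 117 kΩ.

R_L(min) ≈ 117 kΩ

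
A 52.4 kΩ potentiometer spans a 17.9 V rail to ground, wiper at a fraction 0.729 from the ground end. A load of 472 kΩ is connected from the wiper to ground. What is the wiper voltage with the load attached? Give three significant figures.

V ≈ 12.8 V

The wiper splits the pot into (1−α)R = 14.20 kΩ above and αR = 38.20 kΩ below.
Lower section ‖ load = 35.34 kΩ.
V_wiper = 17.9 × 35.34/(14.20 + 35.34) = 12.8 V.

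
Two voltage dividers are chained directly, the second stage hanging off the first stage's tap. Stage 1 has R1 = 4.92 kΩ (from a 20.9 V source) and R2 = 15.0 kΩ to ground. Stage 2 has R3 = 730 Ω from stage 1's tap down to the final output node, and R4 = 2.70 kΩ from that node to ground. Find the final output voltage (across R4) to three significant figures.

Stage 2 presents R3+R4 = 3430 Ω as a load on stage 1's tap.
Stage 1's lower leg becomes R2‖(R3+R4) = 2792 Ω, so V_mid = 20.9 × 2792/7712 = 7.566 V.
Stage 2 is itself unloaded: V_out = V_mid × R4/(R3+R4) = 7.566 × 2700/3430 = 5.96 V.

V_out ≈ 5.96 V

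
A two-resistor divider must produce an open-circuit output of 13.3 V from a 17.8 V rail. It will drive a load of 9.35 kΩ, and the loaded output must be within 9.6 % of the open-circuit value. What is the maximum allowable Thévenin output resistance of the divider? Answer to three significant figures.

R_th ≤ 993 Ω

Loading drop = R_th/(R_th + R_L) ≤ 0.0960, so R_th ≤ R_L · ε/(1−ε) = 9.35 kΩ × 0.0960/0.9040 = 993 Ω.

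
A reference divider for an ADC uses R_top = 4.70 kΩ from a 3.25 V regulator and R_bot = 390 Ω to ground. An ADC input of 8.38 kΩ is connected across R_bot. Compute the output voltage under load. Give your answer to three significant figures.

V_out ≈ 0.239 V

The load sits in parallel with R_bot: R_bot‖R_L = (390 × 8380) / (390 + 8380) = 372.7 Ω.
V_out = 3.25 × 372.7 / (4700 + 372.7) = 3.25 × 372.7/5073 = 0.239 V.
(Unloaded it would have been 0.249 V.)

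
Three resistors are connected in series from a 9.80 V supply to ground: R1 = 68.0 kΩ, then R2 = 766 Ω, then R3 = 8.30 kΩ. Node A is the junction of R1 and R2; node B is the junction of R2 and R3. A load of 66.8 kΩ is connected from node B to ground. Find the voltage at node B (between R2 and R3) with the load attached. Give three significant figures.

At node B, R3 is in parallel with the load: R3‖R_L = 7383 Ω.
Below node A the resistance is R2 + (R3‖R_L) = 8149 Ω, so V_A = 9.80 × 8149/76150 = 1.049 V.
Then V_B = V_A × (R3‖R_L)/(R2 + R3‖R_L) = 1.049 × 7383/8149 = 0.950 V.

V ≈ 0.950 V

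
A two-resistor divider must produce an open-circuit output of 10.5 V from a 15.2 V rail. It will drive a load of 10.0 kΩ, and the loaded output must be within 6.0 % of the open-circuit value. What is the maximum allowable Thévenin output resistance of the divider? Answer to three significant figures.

Loading drop = R_th/(R_th + R_L) ≤ 0.0600, so R_th ≤ R_L · ε/(1−ε) = 10.0 kΩ × 0.0600/0.9400 = 638 Ω.

R_th ≤ 638 Ω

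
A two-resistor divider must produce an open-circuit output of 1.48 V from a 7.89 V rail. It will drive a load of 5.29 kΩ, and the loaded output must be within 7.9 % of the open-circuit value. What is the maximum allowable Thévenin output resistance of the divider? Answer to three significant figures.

R_th ≤ 454 Ω

Loading drop = R_th/(R_th + R_L) ≤ 0.0790, so R_th ≤ R_L · ε/(1−ε) = 5.29 kΩ × 0.0790/0.9210 = 454 Ω.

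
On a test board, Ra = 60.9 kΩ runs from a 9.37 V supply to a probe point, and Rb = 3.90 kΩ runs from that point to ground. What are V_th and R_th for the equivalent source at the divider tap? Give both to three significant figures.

V_th = 0.564 V, R_th = 3.67 kΩ

V_th is the open-circuit tap voltage: 9.37 × 3.90/(60.9 + 3.90) = 0.564 V.
With the supply zeroed, Ra and Rb appear in parallel from the tap: R_th = Ra‖Rb = (60.9 × 3.90)/64.80 = 3.67 kΩ.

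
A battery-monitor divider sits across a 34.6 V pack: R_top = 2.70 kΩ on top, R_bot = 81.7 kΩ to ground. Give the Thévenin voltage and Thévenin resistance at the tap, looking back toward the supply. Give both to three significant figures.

V_th = 33.5 V, R_th = 2.61 kΩ

V_th is the open-circuit tap voltage: 34.6 × 81.7/(2.70 + 81.7) = 33.5 V.
With the supply zeroed, R_top and R_bot appear in parallel from the tap: R_th = R_top‖R_bot = (2.70 × 81.7)/84.40 = 2.61 kΩ.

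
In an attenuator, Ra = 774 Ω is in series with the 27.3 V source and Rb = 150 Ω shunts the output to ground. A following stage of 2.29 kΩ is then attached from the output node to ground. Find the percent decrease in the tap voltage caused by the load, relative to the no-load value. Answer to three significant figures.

5.20 %

The divider's output (Thévenin) resistance is Ra‖Rb = 125.6 Ω.
Fractional drop under load = R_th/(R_th + R_L) = 125.6 / (125.6 + 2290) = 0.05201.
So the output falls by 5.20 %.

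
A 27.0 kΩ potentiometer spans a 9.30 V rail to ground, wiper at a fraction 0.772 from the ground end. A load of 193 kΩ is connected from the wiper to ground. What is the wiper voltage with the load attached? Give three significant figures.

The wiper splits the pot into (1−α)R = 6.156 kΩ above and αR = 20.84 kΩ below.
Lower section ‖ load = 18.81 kΩ.
V_wiper = 9.30 × 18.81/(6.156 + 18.81) = 7.01 V.

V ≈ 7.01 V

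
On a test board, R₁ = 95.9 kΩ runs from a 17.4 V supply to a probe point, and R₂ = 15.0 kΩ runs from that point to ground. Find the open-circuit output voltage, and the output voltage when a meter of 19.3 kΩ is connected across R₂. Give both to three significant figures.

Open-circuit: V = 17.4 × 15.0/(95.9 + 15.0) = 2.35 V.
With the load, R₂ becomes R₂‖R_L = 8.440 kΩ, so V = 17.4 × 8.440/104.3 = 1.41 V.

Unloaded: 2.35 V; loaded: 1.41 V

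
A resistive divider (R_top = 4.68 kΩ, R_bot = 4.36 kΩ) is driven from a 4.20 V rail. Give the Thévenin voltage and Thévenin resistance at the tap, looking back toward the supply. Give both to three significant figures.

V_th is the open-circuit tap voltage: 4.20 × 4.36/(4.68 + 4.36) = 2.03 V.
With the supply zeroed, R_top and R_bot appear in parallel from the tap: R_th = R_top‖R_bot = (4.68 × 4.36)/9.040 = 2.26 kΩ.

V_th = 2.03 V, R_th = 2.26 kΩ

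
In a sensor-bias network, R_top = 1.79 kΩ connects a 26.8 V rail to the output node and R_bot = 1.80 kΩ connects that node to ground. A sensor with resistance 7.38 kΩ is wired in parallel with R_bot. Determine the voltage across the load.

The load sits in parallel with R_bot: R_bot‖R_L = (1.80 × 7.38) / (1.80 + 7.38) = 1.447 kΩ.
V_out = 26.8 × 1.447 / (1.79 + 1.447) = 26.8 × 1.447/3.237 = 12.0 V.

V_out ≈ 12.0 V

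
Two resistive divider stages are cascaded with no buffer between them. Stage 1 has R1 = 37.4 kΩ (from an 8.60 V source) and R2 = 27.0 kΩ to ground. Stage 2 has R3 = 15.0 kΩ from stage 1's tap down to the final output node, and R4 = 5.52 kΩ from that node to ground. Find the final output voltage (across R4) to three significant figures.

V_out ≈ 0.550 V

Stage 2 presents R3+R4 = 20.52 kΩ as a load on stage 1's tap.
Stage 1's lower leg becomes R2‖(R3+R4) = 11.66 kΩ, so V_mid = 8.60 × 11.66/49.06 = 2.044 V.
Stage 2 is itself unloaded: V_out = V_mid × R4/(R3+R4) = 2.044 × 5.52/20.52 = 0.550 V.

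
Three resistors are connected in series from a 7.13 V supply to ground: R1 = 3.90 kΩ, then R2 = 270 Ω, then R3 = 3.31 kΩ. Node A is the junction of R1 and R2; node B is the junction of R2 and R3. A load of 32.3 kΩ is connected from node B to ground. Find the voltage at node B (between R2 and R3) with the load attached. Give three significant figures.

V ≈ 2.98 V

At node B, R3 is in parallel with the load: R3‖R_L = 3002 Ω.
Below node A the resistance is R2 + (R3‖R_L) = 3272 Ω, so V_A = 7.13 × 3272/7172 = 3.253 V.
Then V_B = V_A × (R3‖R_L)/(R2 + R3‖R_L) = 3.253 × 3002/3272 = 2.98 V.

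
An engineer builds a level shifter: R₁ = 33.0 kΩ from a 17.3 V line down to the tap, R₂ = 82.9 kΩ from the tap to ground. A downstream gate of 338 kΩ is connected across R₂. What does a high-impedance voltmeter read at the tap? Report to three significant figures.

The load sits in parallel with R₂: R₂‖R_L = (82.9 × 338) / (82.9 + 338) = 66.57 kΩ.
V_out = 17.3 × 66.57 / (33.0 + 66.57) = 17.3 × 66.57/99.57 = 11.6 V.
(Unloaded it would have been 12.4 V.)

V_out ≈ 11.6 V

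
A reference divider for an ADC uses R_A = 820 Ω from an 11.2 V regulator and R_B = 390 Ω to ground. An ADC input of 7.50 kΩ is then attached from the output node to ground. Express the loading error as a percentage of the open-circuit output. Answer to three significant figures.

3.40 %

The divider's output (Thévenin) resistance is R_A‖R_B = 264.3 Ω.
Fractional drop under load = R_th/(R_th + R_L) = 264.3 / (264.3 + 7500) = 0.03404.
So the output falls by 3.40 %.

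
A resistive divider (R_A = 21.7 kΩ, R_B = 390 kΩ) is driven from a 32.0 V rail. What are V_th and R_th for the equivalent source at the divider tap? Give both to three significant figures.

V_th is the open-circuit tap voltage: 32.0 × 390/(21.7 + 390) = 30.3 V.
With the supply zeroed, R_A and R_B appear in parallel from the tap: R_th = R_A‖R_B = (21.7 × 390)/411.7 = 20.6 kΩ.

V_th = 30.3 V, R_th = 20.6 kΩ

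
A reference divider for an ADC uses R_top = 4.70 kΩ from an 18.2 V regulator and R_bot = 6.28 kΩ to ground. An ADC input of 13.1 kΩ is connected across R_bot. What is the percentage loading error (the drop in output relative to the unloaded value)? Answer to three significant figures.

17.0 %

Unloaded V = 18.2 × 6.28/10.98 = 10.41 V.
Loaded: R_bot‖R_L = 4.245 kΩ, giving V = 18.2 × 4.245/8.945 = 8.637 V.
Drop = (10.41 − 8.637) / 10.41 = 17.0 %.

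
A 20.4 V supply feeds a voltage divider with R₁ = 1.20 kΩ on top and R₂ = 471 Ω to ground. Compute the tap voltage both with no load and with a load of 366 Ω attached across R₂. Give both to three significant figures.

Open-circuit: V = 20.4 × 471/(1200 + 471) = 5.75 V.
With the load, R₂ becomes R₂‖R_L = 206.0 Ω, so V = 20.4 × 206.0/1406 = 2.99 V.

Unloaded: 5.75 V; loaded: 2.99 V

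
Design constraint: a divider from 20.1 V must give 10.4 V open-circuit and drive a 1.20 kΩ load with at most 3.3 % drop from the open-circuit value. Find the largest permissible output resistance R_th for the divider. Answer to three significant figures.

R_th ≤ 41.0 Ω

Loading drop = R_th/(R_th + R_L) ≤ 0.0330, so R_th ≤ R_L · ε/(1−ε) = 1.20 kΩ × 0.0330/0.9670 = 41.0 Ω.
(Any R1, R2 with R2/(R1+R2) = 0.517 and R1‖R2 ≤ 41.0 Ω will meet the spec.)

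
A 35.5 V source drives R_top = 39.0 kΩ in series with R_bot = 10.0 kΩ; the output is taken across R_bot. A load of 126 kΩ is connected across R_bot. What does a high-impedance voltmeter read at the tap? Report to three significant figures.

The load sits in parallel with R_bot: R_bot‖R_L = (10.0 × 126) / (10.0 + 126) = 9.265 kΩ.
V_out = 35.5 × 9.265 / (39.0 + 9.265) = 35.5 × 9.265/48.26 = 6.81 V.

V_out ≈ 6.81 V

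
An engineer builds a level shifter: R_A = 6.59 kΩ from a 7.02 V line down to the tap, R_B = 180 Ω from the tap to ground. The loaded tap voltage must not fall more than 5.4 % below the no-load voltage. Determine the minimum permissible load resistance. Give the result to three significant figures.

Output resistance R_th = R_A‖R_B = (6590 × 180)/6770 = 175.2 Ω.
The fractional drop is R_th/(R_th + R_L); requiring this ≤ 0.0540 gives R_L ≥ R_th(1/0.0540 − 1) = 175.2 × 17.52 = 3.07 kΩ.

R_L(min) ≈ 3.07 kΩ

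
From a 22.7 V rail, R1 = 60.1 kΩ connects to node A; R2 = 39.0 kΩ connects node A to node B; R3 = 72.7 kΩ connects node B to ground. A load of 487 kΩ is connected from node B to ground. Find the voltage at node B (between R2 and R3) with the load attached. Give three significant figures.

At node B, R3 is in parallel with the load: R3‖R_L = 63.26 kΩ.
Below node A the resistance is R2 + (R3‖R_L) = 102.3 kΩ, so V_A = 22.7 × 102.3/162.4 = 14.30 V.
Then V_B = V_A × (R3‖R_L)/(R2 + R3‖R_L) = 14.30 × 63.26/102.3 = 8.84 V.

V ≈ 8.84 V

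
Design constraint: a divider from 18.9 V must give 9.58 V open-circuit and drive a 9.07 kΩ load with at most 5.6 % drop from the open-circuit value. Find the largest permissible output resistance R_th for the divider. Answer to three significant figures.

Loading drop = R_th/(R_th + R_L) ≤ 0.0560, so R_th ≤ R_L · ε/(1−ε) = 9.07 kΩ × 0.0560/0.9440 = 538 Ω.
(Any R1, R2 with R2/(R1+R2) = 0.507 and R1‖R2 ≤ 538 Ω will meet the spec.)

R_th ≤ 538 Ω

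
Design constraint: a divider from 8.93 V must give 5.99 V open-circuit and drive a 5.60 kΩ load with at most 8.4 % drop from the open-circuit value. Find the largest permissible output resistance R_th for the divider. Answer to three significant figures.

R_th ≤ 514 Ω

Loading drop = R_th/(R_th + R_L) ≤ 0.0840, so R_th ≤ R_L · ε/(1−ε) = 5.60 kΩ × 0.0840/0.9160 = 514 Ω.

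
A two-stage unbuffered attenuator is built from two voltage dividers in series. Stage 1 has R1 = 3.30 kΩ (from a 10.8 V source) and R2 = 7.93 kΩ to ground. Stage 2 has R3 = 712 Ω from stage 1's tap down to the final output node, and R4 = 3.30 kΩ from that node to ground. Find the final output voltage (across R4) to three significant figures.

Stage 2 presents R3+R4 = 4012 Ω as a load on stage 1's tap.
Stage 1's lower leg becomes R2‖(R3+R4) = 2664 Ω, so V_mid = 10.8 × 2664/5964 = 4.824 V.
Stage 2 is itself unloaded: V_out = V_mid × R4/(R3+R4) = 4.824 × 3300/4012 = 3.97 V.

V_out ≈ 3.97 V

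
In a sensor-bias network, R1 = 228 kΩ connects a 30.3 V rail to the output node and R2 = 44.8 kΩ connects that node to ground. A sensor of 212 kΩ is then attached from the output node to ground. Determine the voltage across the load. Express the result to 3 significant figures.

The load sits in parallel with R2: R2‖R_L = (44.8 × 212) / (44.8 + 212) = 36.98 kΩ.
V_out = 30.3 × 36.98 / (228 + 36.98) = 30.3 × 36.98/265.0 = 4.23 V.

V_out ≈ 4.23 V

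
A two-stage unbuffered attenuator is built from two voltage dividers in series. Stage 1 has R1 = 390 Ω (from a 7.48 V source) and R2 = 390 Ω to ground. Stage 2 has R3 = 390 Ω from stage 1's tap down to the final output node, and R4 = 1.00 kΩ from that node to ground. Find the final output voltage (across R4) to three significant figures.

V_out ≈ 2.36 V

Stage 2 presents R3+R4 = 1390 Ω as a load on stage 1's tap.
Stage 1's lower leg becomes R2‖(R3+R4) = 304.6 Ω, so V_mid = 7.48 × 304.6/694.6 = 3.280 V.
Stage 2 is itself unloaded: V_out = V_mid × R4/(R3+R4) = 3.280 × 1000/1390 = 2.36 V.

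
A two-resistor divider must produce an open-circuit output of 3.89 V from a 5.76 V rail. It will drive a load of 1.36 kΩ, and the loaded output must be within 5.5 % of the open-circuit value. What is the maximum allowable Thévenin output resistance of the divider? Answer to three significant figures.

R_th ≤ 79.2 Ω

Loading drop = R_th/(R_th + R_L) ≤ 0.0550, so R_th ≤ R_L · ε/(1−ε) = 1.36 kΩ × 0.0550/0.9450 = 79.2 Ω.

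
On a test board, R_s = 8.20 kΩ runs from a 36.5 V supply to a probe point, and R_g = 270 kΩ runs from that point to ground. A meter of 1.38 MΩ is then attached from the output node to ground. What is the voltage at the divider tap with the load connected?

The load sits in parallel with R_g: R_g‖R_L = (270 × 1380) / (270 + 1380) = 225.8 kΩ.
V_out = 36.5 × 225.8 / (8.20 + 225.8) = 36.5 × 225.8/234.0 = 35.2 V.

V_out ≈ 35.2 V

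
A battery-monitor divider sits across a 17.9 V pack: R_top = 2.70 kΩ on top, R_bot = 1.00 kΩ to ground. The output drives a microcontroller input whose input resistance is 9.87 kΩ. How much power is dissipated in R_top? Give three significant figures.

P ≈ 66.5 mW

Total resistance from the source is R_top + (R_bot‖R_L) = 3.608 kΩ, so I = 17.9/3.608 kΩ = 4.961 mA.
P = I²·R_top = (4.961 mA)² × 2.70 kΩ = 66.5 mW.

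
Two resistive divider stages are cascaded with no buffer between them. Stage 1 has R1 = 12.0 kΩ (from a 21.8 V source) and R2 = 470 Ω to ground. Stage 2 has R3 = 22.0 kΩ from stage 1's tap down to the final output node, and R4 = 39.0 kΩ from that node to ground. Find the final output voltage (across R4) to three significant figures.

V_out ≈ 0.521 V

Stage 2 presents R3+R4 = 61000 Ω as a load on stage 1's tap.
Stage 1's lower leg becomes R2‖(R3+R4) = 466.4 Ω, so V_mid = 21.8 × 466.4/12470 = 0.8156 V.
Stage 2 is itself unloaded: V_out = V_mid × R4/(R3+R4) = 0.8156 × 39000/61000 = 0.521 V.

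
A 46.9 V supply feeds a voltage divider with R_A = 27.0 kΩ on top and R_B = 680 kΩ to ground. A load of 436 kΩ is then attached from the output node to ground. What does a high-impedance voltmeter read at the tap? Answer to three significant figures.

The load sits in parallel with R_B: R_B‖R_L = (680 × 436) / (680 + 436) = 265.7 kΩ.
V_out = 46.9 × 265.7 / (27.0 + 265.7) = 46.9 × 265.7/292.7 = 42.6 V.

V_out ≈ 42.6 V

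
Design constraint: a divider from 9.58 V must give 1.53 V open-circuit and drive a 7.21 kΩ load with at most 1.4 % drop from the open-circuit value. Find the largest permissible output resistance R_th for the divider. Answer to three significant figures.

Loading drop = R_th/(R_th + R_L) ≤ 0.0140, so R_th ≤ R_L · ε/(1−ε) = 7.21 kΩ × 0.0140/0.9860 = 102 Ω.
(Any R1, R2 with R2/(R1+R2) = 0.160 and R1‖R2 ≤ 102 Ω will meet the spec.)

R_th ≤ 102 Ω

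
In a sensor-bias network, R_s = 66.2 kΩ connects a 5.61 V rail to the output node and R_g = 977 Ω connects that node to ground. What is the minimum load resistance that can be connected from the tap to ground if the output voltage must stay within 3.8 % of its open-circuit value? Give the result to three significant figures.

Output resistance R_th = R_s‖R_g = (66200 × 977)/67180 = 962.8 Ω.
The fractional drop is R_th/(R_th + R_L); requiring this ≤ 0.0380 gives R_L ≥ R_th(1/0.0380 − 1) = 962.8 × 25.32 = 24.4 kΩ.

R_L(min) ≈ 24.4 kΩ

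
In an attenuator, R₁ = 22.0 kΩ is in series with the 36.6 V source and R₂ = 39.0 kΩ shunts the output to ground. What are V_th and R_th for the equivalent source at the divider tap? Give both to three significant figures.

V_th is the open-circuit tap voltage: 36.6 × 39.0/(22.0 + 39.0) = 23.4 V.
With the supply zeroed, R₁ and R₂ appear in parallel from the tap: R_th = R₁‖R₂ = (22.0 × 39.0)/61.00 = 14.1 kΩ.

V_th = 23.4 V, R_th = 14.1 kΩ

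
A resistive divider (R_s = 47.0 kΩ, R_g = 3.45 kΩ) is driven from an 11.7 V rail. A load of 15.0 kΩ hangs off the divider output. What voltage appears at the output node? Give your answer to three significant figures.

V_out ≈ 0.659 V

The load sits in parallel with R_g: R_g‖R_L = (3.45 × 15.0) / (3.45 + 15.0) = 2.805 kΩ.
V_out = 11.7 × 2.805 / (47.0 + 2.805) = 11.7 × 2.805/49.80 = 0.659 V.
(Unloaded it would have been 0.800 V.)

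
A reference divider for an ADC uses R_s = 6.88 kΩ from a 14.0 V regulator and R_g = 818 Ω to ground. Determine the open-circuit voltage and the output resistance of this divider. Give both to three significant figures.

V_th = 1.49 V, R_th = 731 Ω

V_th is the open-circuit tap voltage: 14.0 × 818/(6880 + 818) = 1.49 V.
With the supply zeroed, R_s and R_g appear in parallel from the tap: R_th = R_s‖R_g = (6880 × 818)/7698 = 731 Ω.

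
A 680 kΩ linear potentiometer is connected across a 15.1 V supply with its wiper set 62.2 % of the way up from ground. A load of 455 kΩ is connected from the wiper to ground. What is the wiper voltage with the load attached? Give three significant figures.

The wiper splits the pot into (1−α)R = 257.0 kΩ above and αR = 423.0 kΩ below.
Lower section ‖ load = 219.2 kΩ.
V_wiper = 15.1 × 219.2/(257.0 + 219.2) = 6.95 V.

V ≈ 6.95 V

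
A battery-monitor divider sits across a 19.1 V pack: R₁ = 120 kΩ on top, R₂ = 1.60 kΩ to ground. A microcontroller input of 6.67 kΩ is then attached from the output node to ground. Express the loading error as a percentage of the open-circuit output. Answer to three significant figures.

19.1 %

The divider's output (Thévenin) resistance is R₁‖R₂ = 1.579 kΩ.
Fractional drop under load = R_th/(R_th + R_L) = 1.579 / (1.579 + 6.67) = 0.1914.
So the output falls by 19.1 %.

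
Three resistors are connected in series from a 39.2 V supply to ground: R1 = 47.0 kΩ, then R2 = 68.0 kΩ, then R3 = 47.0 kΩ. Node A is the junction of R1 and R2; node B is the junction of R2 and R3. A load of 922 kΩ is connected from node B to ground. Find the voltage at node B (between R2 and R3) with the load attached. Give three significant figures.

V ≈ 11.0 V

At node B, R3 is in parallel with the load: R3‖R_L = 44.72 kΩ.
Below node A the resistance is R2 + (R3‖R_L) = 112.7 kΩ, so V_A = 39.2 × 112.7/159.7 = 27.66 V.
Then V_B = V_A × (R3‖R_L)/(R2 + R3‖R_L) = 27.66 × 44.72/112.7 = 11.0 V.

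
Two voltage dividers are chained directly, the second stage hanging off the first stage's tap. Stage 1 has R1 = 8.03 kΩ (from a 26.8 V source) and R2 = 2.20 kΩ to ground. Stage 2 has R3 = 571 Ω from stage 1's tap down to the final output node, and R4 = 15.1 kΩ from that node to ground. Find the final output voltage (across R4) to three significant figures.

Stage 2 presents R3+R4 = 15670 Ω as a load on stage 1's tap.
Stage 1's lower leg becomes R2‖(R3+R4) = 1929 Ω, so V_mid = 26.8 × 1929/9959 = 5.191 V.
Stage 2 is itself unloaded: V_out = V_mid × R4/(R3+R4) = 5.191 × 15100/15670 = 5.00 V.

V_out ≈ 5.00 V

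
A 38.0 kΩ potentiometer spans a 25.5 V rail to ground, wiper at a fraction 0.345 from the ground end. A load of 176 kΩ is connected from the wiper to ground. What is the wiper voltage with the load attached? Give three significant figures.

V ≈ 8.39 V

The wiper splits the pot into (1−α)R = 24.89 kΩ above and αR = 13.11 kΩ below.
Lower section ‖ load = 12.20 kΩ.
V_wiper = 25.5 × 12.20/(24.89 + 12.20) = 8.39 V.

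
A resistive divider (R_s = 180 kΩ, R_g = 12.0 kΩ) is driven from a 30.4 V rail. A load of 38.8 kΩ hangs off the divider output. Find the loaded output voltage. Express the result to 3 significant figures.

V_out ≈ 1.47 V

The load sits in parallel with R_g: R_g‖R_L = (12.0 × 38.8) / (12.0 + 38.8) = 9.165 kΩ.
V_out = 30.4 × 9.165 / (180 + 9.165) = 30.4 × 9.165/189.2 = 1.47 V.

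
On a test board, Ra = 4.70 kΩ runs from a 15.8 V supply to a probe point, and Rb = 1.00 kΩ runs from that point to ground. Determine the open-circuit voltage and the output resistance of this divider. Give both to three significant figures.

V_th is the open-circuit tap voltage: 15.8 × 1.00/(4.70 + 1.00) = 2.77 V.
With the supply zeroed, Ra and Rb appear in parallel from the tap: R_th = Ra‖Rb = (4.70 × 1.00)/5.700 = 825 Ω.

V_th = 2.77 V, R_th = 825 Ω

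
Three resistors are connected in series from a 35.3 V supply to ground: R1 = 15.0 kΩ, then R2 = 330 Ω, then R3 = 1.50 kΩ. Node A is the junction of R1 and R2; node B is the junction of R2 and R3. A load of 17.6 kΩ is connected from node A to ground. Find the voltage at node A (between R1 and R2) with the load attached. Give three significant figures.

Below node A the series string R2+R3 = 1830 Ω sits in parallel with the 17600 Ω load: 1658 Ω.
V_A = 35.3 × 1658/(15000 + 1658) = 3.51 V.

V ≈ 3.51 V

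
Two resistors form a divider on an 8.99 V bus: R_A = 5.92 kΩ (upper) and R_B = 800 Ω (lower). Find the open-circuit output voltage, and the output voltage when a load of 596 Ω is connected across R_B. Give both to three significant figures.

Unloaded: 1.07 V; loaded: 0.490 V

Open-circuit: V = 8.99 × 800/(5920 + 800) = 1.07 V.
With the load, R_B becomes R_B‖R_L = 341.5 Ω, so V = 8.99 × 341.5/6262 = 0.490 V.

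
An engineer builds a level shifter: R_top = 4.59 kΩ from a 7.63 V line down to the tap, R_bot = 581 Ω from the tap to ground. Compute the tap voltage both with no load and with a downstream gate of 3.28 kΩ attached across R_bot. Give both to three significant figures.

Open-circuit: V = 7.63 × 581/(4590 + 581) = 0.857 V.
With the load, R_bot becomes R_bot‖R_L = 493.6 Ω, so V = 7.63 × 493.6/5084 = 0.741 V.

Unloaded: 0.857 V; loaded: 0.741 V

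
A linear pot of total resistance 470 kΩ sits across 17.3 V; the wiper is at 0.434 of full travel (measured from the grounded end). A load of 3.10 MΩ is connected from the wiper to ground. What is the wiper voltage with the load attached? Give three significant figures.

The wiper splits the pot into (1−α)R = 266.0 kΩ above and αR = 204.0 kΩ below.
Lower section ‖ load = 191.4 kΩ.
V_wiper = 17.3 × 191.4/(266.0 + 191.4) = 7.24 V.

V ≈ 7.24 V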